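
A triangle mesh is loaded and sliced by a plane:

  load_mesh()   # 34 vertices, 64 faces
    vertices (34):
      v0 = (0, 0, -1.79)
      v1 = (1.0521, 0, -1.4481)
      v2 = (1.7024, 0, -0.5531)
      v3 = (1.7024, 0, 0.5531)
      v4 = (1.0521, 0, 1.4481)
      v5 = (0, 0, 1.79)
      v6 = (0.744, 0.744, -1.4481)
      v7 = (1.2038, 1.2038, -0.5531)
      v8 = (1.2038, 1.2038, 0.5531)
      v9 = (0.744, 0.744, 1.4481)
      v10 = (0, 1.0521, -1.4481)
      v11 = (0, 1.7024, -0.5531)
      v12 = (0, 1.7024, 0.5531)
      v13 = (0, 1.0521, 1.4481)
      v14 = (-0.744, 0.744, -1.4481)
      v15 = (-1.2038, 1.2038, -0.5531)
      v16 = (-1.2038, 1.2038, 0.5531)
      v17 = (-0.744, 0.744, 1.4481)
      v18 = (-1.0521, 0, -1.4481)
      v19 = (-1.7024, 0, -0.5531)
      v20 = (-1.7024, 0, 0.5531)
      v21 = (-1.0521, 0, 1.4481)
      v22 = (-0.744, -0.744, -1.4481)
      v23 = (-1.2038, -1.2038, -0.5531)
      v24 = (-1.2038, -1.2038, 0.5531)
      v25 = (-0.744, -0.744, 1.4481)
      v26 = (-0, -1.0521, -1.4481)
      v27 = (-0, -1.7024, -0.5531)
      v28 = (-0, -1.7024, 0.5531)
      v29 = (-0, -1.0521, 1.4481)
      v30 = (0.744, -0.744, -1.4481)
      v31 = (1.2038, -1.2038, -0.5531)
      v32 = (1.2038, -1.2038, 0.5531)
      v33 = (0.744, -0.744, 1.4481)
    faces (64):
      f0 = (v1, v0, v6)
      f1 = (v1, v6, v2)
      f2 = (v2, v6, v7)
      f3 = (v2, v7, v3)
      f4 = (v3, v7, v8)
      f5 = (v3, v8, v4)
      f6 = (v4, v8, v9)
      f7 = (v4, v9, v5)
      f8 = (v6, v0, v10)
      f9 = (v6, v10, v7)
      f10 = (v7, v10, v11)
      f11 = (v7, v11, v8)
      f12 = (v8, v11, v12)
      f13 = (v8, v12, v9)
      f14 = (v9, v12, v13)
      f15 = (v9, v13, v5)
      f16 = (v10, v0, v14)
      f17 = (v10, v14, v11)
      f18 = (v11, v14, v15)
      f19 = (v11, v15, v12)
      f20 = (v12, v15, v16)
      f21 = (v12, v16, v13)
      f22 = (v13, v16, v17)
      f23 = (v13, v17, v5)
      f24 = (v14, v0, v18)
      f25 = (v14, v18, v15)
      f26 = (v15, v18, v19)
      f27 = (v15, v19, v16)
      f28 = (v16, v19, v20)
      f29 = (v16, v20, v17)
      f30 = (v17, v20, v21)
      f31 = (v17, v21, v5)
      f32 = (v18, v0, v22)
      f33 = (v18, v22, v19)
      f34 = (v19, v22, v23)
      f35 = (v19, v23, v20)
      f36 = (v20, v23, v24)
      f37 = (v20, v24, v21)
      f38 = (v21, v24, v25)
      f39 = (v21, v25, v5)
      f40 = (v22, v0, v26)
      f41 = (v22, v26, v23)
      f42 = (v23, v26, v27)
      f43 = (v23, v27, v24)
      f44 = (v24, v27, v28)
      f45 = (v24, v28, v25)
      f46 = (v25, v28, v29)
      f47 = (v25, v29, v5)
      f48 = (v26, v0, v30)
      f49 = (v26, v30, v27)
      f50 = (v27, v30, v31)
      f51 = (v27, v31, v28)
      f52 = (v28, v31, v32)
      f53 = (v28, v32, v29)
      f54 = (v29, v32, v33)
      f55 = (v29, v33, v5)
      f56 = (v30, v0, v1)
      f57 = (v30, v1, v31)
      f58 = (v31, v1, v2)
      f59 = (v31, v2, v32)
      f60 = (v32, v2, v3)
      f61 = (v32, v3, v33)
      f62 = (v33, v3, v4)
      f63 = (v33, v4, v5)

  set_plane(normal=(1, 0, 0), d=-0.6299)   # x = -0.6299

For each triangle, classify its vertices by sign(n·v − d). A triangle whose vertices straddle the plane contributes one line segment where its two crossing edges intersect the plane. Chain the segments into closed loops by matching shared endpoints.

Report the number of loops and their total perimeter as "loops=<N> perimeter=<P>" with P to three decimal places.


loops=1 perimeter=9.858

Straddling triangles (20 of 64):
  (v10,v0,v14) [++-] → (-0.6299, 0.6299, -1.50053)–(-0.6299, 0.79125, -1.4481)  len=0.1697
  (v10,v14,v11) [+-+] → (-0.6299, 0.79125, -1.4481)–(-0.6299, 0.89098, -1.31084)  len=0.1697
  (v11,v14,v15) [+--] → (-0.6299, 0.89098, -1.31084)–(-0.6299, 1.4415, -0.5531)  len=0.9366
  (v11,v15,v12) [+-+] → (-0.6299, 1.4415, -0.5531)–(-0.6299, 1.4415, -0.0257299)  len=0.5274
  (v12,v15,v16) [+--] → (-0.6299, 1.4415, -0.0257299)–(-0.6299, 1.4415, 0.5531)  len=0.5788
  (v12,v16,v13) [+-+] → (-0.6299, 1.4415, 0.5531)–(-0.6299, 1.13148, 0.979783)  len=0.5274
  (v13,v16,v17) [+--] → (-0.6299, 1.13148, 0.979783)–(-0.6299, 0.79125, 1.4481)  len=0.5789
  (v13,v17,v5) [+-+] → (-0.6299, 0.79125, 1.4481)–(-0.6299, 0.6299, 1.50053)  len=0.1697
  (v14,v0,v18) [-+-] → (-0.6299, 0.6299, -1.50053)–(-0.6299, 0, -1.5853)  len=0.6356
  (v17,v21,v5) [--+] → (-0.6299, 0, 1.5853)–(-0.6299, 0.6299, 1.50053)  len=0.6356
  (v18,v0,v22) [-+-] → (-0.6299, 0, -1.5853)–(-0.6299, -0.6299, -1.50053)  len=0.6356
  (v21,v25,v5) [--+] → (-0.6299, -0.6299, 1.50053)–(-0.6299, 0, 1.5853)  len=0.6356
  (v22,v0,v26) [-++] → (-0.6299, -0.6299, -1.50053)–(-0.6299, -0.79125, -1.4481)  len=0.1697
  (v22,v26,v23) [-+-] → (-0.6299, -0.79125, -1.4481)–(-0.6299, -1.13148, -0.979783)  len=0.5789
  (v23,v26,v27) [-++] → (-0.6299, -1.13148, -0.979783)–(-0.6299, -1.4415, -0.5531)  len=0.5274
  (v23,v27,v24) [-+-] → (-0.6299, -1.4415, -0.5531)–(-0.6299, -1.4415, 0.0257299)  len=0.5788
  (v24,v27,v28) [-++] → (-0.6299, -1.4415, 0.0257299)–(-0.6299, -1.4415, 0.5531)  len=0.5274
  (v24,v28,v25) [-+-] → (-0.6299, -1.4415, 0.5531)–(-0.6299, -0.89098, 1.31084)  len=0.9366
  (v25,v28,v29) [-++] → (-0.6299, -0.89098, 1.31084)–(-0.6299, -0.79125, 1.4481)  len=0.1697
  (v25,v29,v5) [-++] → (-0.6299, -0.79125, 1.4481)–(-0.6299, -0.6299, 1.50053)  len=0.1697

Chained into 1 loop(s):
  loop 1: 20 segments, perimeter = 9.8585
Total perimeter = 9.858


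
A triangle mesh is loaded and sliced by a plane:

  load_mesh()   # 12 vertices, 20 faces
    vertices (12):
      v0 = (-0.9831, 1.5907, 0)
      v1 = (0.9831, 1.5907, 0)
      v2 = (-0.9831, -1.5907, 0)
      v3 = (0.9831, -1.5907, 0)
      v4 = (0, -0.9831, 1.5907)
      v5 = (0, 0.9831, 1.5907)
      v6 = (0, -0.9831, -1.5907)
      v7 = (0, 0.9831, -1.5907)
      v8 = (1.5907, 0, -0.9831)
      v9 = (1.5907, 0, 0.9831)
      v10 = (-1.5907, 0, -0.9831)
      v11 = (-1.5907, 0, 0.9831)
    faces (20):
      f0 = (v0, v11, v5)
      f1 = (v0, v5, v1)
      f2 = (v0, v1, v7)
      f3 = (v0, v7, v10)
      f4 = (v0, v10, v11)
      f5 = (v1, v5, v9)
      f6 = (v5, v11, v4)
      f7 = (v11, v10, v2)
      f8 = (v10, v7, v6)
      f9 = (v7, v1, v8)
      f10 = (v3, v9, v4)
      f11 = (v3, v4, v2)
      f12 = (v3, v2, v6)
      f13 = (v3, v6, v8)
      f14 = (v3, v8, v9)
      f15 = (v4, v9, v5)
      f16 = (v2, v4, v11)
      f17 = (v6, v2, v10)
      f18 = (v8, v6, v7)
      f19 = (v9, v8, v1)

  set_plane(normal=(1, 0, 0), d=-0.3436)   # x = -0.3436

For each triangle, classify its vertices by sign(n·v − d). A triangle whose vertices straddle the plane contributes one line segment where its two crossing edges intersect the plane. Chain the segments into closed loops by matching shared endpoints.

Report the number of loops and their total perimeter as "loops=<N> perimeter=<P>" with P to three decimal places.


Straddling triangles (10 of 20):
  (v0,v11,v5) [--+] → (-0.3436, 0.770745, 1.45946)–(-0.3436, 1.19546, 1.03474)  len=0.6006
  (v0,v5,v1) [-++] → (-0.3436, 1.19546, 1.03474)–(-0.3436, 1.5907, 0)  len=1.1077
  (v0,v1,v7) [-++] → (-0.3436, 1.5907, 0)–(-0.3436, 1.19546, -1.03474)  len=1.1077
  (v0,v7,v10) [-+-] → (-0.3436, 1.19546, -1.03474)–(-0.3436, 0.770745, -1.45946)  len=0.6006
  (v5,v11,v4) [+-+] → (-0.3436, 0.770745, 1.45946)–(-0.3436, -0.770745, 1.45946)  len=1.5415
  (v10,v7,v6) [-++] → (-0.3436, 0.770745, -1.45946)–(-0.3436, -0.770745, -1.45946)  len=1.5415
  (v3,v4,v2) [++-] → (-0.3436, -1.19546, 1.03474)–(-0.3436, -1.5907, 0)  len=1.1077
  (v3,v2,v6) [+-+] → (-0.3436, -1.5907, 0)–(-0.3436, -1.19546, -1.03474)  len=1.1077
  (v2,v4,v11) [-+-] → (-0.3436, -1.19546, 1.03474)–(-0.3436, -0.770745, 1.45946)  len=0.6006
  (v6,v2,v10) [+--] → (-0.3436, -1.19546, -1.03474)–(-0.3436, -0.770745, -1.45946)  len=0.6006

Chained into 1 loop(s):
  loop 1: 10 segments, perimeter = 9.9162
Total perimeter = 9.916

loops=1 perimeter=9.916


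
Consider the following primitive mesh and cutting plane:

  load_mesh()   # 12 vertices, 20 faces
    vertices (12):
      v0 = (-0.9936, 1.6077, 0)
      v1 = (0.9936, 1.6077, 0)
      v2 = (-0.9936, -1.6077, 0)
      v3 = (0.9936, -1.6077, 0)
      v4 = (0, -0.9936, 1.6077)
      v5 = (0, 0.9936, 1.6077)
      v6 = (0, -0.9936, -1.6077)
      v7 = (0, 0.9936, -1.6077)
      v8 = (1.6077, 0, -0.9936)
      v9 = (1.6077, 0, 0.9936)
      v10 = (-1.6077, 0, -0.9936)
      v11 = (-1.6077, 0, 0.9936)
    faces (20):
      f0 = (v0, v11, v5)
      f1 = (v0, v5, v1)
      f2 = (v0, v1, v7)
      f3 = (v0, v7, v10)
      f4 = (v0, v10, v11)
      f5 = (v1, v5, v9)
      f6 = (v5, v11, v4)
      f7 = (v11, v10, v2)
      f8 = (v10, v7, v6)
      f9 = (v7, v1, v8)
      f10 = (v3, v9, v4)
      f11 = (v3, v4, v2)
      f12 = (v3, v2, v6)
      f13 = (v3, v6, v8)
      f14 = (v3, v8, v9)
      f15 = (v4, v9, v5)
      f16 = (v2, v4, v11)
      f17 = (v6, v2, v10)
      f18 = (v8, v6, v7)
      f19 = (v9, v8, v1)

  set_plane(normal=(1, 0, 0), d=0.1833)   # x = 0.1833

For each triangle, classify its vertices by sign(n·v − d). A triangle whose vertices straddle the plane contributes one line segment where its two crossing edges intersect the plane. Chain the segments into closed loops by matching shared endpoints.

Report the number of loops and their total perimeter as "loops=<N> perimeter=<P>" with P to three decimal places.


loops=1 perimeter=10.417

Straddling triangles (10 of 20):
  (v0,v5,v1) [--+] → (0.1833, 1.10689, 1.31111)–(0.1833, 1.6077, 0)  len=1.4035
  (v0,v1,v7) [-+-] → (0.1833, 1.6077, 0)–(0.1833, 1.10689, -1.31111)  len=1.4035
  (v1,v5,v9) [+-+] → (0.1833, 1.10689, 1.31111)–(0.1833, 0.880316, 1.53768)  len=0.3204
  (v7,v1,v8) [-++] → (0.1833, 1.10689, -1.31111)–(0.1833, 0.880316, -1.53768)  len=0.3204
  (v3,v9,v4) [++-] → (0.1833, -0.880316, 1.53768)–(0.1833, -1.10689, 1.31111)  len=0.3204
  (v3,v4,v2) [+--] → (0.1833, -1.10689, 1.31111)–(0.1833, -1.6077, 0)  len=1.4035
  (v3,v2,v6) [+--] → (0.1833, -1.6077, 0)–(0.1833, -1.10689, -1.31111)  len=1.4035
  (v3,v6,v8) [+-+] → (0.1833, -1.10689, -1.31111)–(0.1833, -0.880316, -1.53768)  len=0.3204
  (v4,v9,v5) [-+-] → (0.1833, -0.880316, 1.53768)–(0.1833, 0.880316, 1.53768)  len=1.7606
  (v8,v6,v7) [+--] → (0.1833, -0.880316, -1.53768)–(0.1833, 0.880316, -1.53768)  len=1.7606

Chained into 1 loop(s):
  loop 1: 10 segments, perimeter = 10.4170
Total perimeter = 10.417


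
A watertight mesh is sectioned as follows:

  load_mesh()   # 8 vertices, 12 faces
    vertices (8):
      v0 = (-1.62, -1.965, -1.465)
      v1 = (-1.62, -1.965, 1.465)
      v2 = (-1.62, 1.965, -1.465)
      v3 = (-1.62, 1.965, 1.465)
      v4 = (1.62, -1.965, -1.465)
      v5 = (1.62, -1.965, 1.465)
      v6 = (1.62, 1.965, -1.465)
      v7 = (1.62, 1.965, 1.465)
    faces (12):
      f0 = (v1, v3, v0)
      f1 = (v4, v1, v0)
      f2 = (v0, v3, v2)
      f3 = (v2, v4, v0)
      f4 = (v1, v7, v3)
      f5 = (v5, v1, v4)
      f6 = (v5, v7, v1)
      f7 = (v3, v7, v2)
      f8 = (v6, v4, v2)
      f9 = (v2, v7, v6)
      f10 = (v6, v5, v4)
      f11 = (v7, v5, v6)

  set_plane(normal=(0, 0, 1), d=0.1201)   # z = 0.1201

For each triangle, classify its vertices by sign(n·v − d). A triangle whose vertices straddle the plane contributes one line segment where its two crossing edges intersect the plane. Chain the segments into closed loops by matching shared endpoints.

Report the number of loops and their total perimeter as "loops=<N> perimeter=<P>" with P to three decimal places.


Straddling triangles (8 of 12):
  (v1,v3,v0) [++-] → (-1.62, 0.16109, 0.1201)–(-1.62, -1.965, 0.1201)  len=2.1261
  (v4,v1,v0) [-+-] → (-0.132807, -1.965, 0.1201)–(-1.62, -1.965, 0.1201)  len=1.4872
  (v0,v3,v2) [-+-] → (-1.62, 0.16109, 0.1201)–(-1.62, 1.965, 0.1201)  len=1.8039
  (v5,v1,v4) [++-] → (-0.132807, -1.965, 0.1201)–(1.62, -1.965, 0.1201)  len=1.7528
  (v3,v7,v2) [++-] → (0.132807, 1.965, 0.1201)–(-1.62, 1.965, 0.1201)  len=1.7528
  (v2,v7,v6) [-+-] → (0.132807, 1.965, 0.1201)–(1.62, 1.965, 0.1201)  len=1.4872
  (v6,v5,v4) [-+-] → (1.62, -0.16109, 0.1201)–(1.62, -1.965, 0.1201)  len=1.8039
  (v7,v5,v6) [++-] → (1.62, -0.16109, 0.1201)–(1.62, 1.965, 0.1201)  len=2.1261

Chained into 1 loop(s):
  loop 1: 8 segments, perimeter = 14.3400
Total perimeter = 14.340

loops=1 perimeter=14.340


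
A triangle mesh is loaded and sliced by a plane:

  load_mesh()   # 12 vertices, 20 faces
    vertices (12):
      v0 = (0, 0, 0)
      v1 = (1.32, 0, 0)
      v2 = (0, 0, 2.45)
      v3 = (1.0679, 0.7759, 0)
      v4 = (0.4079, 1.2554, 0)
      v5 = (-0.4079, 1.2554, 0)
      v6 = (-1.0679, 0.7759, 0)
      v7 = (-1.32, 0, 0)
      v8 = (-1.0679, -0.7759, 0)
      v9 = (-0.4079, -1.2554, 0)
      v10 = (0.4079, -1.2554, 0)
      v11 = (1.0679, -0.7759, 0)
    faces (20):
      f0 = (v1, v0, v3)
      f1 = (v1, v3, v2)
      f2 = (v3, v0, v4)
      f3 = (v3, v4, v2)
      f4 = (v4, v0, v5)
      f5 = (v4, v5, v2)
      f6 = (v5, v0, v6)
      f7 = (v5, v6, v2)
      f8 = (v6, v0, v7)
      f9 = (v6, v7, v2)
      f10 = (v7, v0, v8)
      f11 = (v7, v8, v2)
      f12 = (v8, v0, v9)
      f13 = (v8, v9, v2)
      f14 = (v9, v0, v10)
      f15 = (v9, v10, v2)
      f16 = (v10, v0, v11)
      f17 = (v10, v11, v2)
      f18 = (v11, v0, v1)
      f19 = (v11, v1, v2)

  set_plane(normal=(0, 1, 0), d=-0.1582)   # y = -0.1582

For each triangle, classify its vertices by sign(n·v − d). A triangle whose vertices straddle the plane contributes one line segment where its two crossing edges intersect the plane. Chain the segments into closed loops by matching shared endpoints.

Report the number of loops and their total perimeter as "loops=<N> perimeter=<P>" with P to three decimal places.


loops=1 perimeter=7.577

Straddling triangles (10 of 20):
  (v7,v0,v8) [++-] → (-0.217737, -0.1582, 0)–(-1.2686, -0.1582, 0)  len=1.0509
  (v7,v8,v2) [+-+] → (-1.2686, -0.1582, 0)–(-0.217737, -0.1582, 1.95046)  len=2.2155
  (v8,v0,v9) [-+-] → (-0.217737, -0.1582, 0)–(-0.0514018, -0.1582, 0)  len=0.1663
  (v8,v9,v2) [--+] → (-0.0514018, -0.1582, 2.14126)–(-0.217737, -0.1582, 1.95046)  len=0.2531
  (v9,v0,v10) [-+-] → (-0.0514018, -0.1582, 0)–(0.0514018, -0.1582, 0)  len=0.1028
  (v9,v10,v2) [--+] → (0.0514018, -0.1582, 2.14126)–(-0.0514018, -0.1582, 2.14126)  len=0.1028
  (v10,v0,v11) [-+-] → (0.0514018, -0.1582, 0)–(0.217737, -0.1582, 0)  len=0.1663
  (v10,v11,v2) [--+] → (0.217737, -0.1582, 1.95046)–(0.0514018, -0.1582, 2.14126)  len=0.2531
  (v11,v0,v1) [-++] → (0.217737, -0.1582, 0)–(1.2686, -0.1582, 0)  len=1.0509
  (v11,v1,v2) [-++] → (1.2686, -0.1582, 0)–(0.217737, -0.1582, 1.95046)  len=2.2155

Chained into 1 loop(s):
  loop 1: 10 segments, perimeter = 7.5773
Total perimeter = 7.577


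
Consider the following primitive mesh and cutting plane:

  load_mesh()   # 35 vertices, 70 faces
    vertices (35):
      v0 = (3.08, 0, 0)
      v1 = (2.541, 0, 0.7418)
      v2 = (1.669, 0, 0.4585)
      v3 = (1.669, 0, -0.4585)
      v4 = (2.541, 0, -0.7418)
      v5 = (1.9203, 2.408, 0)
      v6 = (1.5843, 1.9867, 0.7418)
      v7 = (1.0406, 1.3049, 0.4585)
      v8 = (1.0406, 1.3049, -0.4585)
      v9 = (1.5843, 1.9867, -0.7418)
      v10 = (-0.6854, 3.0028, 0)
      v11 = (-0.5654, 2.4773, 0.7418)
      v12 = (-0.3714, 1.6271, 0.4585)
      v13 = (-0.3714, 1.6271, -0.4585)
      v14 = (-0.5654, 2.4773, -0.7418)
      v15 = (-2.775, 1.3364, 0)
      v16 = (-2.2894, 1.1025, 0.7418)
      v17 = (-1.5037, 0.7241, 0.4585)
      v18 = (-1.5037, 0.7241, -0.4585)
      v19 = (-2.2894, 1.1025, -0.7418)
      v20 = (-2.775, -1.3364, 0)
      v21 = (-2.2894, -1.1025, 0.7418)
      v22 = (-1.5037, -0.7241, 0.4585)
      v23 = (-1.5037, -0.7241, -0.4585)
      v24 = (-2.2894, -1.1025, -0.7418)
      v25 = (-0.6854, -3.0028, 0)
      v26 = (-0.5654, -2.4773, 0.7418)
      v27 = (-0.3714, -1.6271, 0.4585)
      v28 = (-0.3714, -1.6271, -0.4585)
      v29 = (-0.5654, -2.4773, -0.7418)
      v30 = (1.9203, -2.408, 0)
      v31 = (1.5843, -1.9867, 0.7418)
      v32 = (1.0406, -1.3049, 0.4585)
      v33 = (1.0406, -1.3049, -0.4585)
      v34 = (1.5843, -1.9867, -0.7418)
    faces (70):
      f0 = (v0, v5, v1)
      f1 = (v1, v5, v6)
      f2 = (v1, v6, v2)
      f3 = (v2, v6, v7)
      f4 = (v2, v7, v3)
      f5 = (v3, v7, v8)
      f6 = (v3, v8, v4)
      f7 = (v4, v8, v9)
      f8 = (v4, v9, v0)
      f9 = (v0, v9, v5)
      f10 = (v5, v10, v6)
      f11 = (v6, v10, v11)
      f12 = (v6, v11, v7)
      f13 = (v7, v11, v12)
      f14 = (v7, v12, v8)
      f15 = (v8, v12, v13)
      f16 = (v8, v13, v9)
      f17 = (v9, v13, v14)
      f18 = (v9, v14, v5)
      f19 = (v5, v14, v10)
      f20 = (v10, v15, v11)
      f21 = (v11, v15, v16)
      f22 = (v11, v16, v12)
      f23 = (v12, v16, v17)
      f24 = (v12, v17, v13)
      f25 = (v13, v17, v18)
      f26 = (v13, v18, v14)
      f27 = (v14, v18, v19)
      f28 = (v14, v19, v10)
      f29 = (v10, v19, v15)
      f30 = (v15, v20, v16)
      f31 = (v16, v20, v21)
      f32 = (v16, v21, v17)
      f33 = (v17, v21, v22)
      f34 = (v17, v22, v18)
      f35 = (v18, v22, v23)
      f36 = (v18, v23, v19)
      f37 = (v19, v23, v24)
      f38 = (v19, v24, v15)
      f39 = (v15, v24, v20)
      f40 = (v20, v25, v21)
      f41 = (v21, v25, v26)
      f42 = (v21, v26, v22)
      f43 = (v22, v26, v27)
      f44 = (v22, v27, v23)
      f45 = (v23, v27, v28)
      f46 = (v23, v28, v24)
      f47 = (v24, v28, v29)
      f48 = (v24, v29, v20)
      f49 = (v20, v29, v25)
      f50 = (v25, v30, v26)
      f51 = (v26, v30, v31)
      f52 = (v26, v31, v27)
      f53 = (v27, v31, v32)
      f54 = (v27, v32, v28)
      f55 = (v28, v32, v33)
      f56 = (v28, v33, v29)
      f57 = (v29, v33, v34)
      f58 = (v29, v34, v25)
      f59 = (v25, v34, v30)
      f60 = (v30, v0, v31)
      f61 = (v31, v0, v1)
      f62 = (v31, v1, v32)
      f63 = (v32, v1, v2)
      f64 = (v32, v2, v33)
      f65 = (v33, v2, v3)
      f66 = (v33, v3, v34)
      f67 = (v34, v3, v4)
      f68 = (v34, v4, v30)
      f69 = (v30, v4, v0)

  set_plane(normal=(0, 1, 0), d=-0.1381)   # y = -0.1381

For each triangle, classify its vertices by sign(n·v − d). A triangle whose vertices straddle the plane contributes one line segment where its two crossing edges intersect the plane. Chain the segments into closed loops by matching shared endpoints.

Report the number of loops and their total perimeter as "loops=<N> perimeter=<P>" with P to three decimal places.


loops=2 perimeter=8.945

Straddling triangles (20 of 70):
  (v15,v20,v16) [+-+] → (-2.775, -0.1381, 0)–(-2.53641, -0.1381, 0.364467)  len=0.4356
  (v16,v20,v21) [+--] → (-2.53641, -0.1381, 0.364467)–(-2.2894, -0.1381, 0.7418)  len=0.4510
  (v16,v21,v17) [+-+] → (-2.2894, -0.1381, 0.7418)–(-1.87457, -0.1381, 0.592225)  len=0.4410
  (v17,v21,v22) [+--] → (-1.87457, -0.1381, 0.592225)–(-1.5037, -0.1381, 0.4585)  len=0.3942
  (v17,v22,v18) [+-+] → (-1.5037, -0.1381, 0.4585)–(-1.5037, -0.1381, 0.0874449)  len=0.3711
  (v18,v22,v23) [+--] → (-1.5037, -0.1381, 0.0874449)–(-1.5037, -0.1381, -0.4585)  len=0.5459
  (v18,v23,v19) [+-+] → (-1.5037, -0.1381, -0.4585)–(-1.75576, -0.1381, -0.549387)  len=0.2679
  (v19,v23,v24) [+--] → (-1.75576, -0.1381, -0.549387)–(-2.2894, -0.1381, -0.7418)  len=0.5673
  (v19,v24,v15) [+-+] → (-2.2894, -0.1381, -0.7418)–(-2.48142, -0.1381, -0.448474)  len=0.3506
  (v15,v24,v20) [+--] → (-2.48142, -0.1381, -0.448474)–(-2.775, -0.1381, 0)  len=0.5360
  (v30,v0,v31) [-+-] → (3.01349, -0.1381, 0)–(2.97603, -0.1381, 0.0515642)  len=0.0637
  (v31,v0,v1) [-++] → (2.97603, -0.1381, 0.0515642)–(2.4745, -0.1381, 0.7418)  len=0.8532
  (v31,v1,v32) [-+-] → (2.4745, -0.1381, 0.7418)–(2.38221, -0.1381, 0.711818)  len=0.0970
  (v32,v1,v2) [-++] → (2.38221, -0.1381, 0.711818)–(1.6025, -0.1381, 0.4585)  len=0.8198
  (v32,v2,v33) [-+-] → (1.6025, -0.1381, 0.4585)–(1.6025, -0.1381, 0.361452)  len=0.0970
  (v33,v2,v3) [-++] → (1.6025, -0.1381, 0.361452)–(1.6025, -0.1381, -0.4585)  len=0.8200
  (v33,v3,v34) [-+-] → (1.6025, -0.1381, -0.4585)–(1.66311, -0.1381, -0.478193)  len=0.0637
  (v34,v3,v4) [-++] → (1.66311, -0.1381, -0.478193)–(2.4745, -0.1381, -0.7418)  len=0.8531
  (v34,v4,v30) [-+-] → (2.4745, -0.1381, -0.7418)–(2.5054, -0.1381, -0.699257)  len=0.0526
  (v30,v4,v0) [-++] → (2.5054, -0.1381, -0.699257)–(3.01349, -0.1381, 0)  len=0.8644

Chained into 2 loop(s):
  loop 1: 10 segments, perimeter = 4.3606
  loop 2: 10 segments, perimeter = 4.5846
Total perimeter = 8.945


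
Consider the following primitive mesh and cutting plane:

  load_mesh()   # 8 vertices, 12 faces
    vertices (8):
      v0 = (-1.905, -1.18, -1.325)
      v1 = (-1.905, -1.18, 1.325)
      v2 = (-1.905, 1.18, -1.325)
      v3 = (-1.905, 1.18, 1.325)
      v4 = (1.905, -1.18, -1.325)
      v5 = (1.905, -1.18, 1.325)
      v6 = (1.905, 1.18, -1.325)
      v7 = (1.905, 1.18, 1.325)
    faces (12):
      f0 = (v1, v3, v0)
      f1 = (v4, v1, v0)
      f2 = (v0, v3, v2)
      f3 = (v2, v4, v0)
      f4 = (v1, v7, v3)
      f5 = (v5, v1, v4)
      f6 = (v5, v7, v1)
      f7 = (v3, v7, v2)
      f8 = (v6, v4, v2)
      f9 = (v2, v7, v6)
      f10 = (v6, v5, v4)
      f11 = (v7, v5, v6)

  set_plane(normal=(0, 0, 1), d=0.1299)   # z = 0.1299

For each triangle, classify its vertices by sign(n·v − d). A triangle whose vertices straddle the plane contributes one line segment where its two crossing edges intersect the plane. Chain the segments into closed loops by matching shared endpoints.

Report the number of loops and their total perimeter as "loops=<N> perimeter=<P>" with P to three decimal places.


Straddling triangles (8 of 12):
  (v1,v3,v0) [++-] → (-1.905, 0.115685, 0.1299)–(-1.905, -1.18, 0.1299)  len=1.2957
  (v4,v1,v0) [-+-] → (-0.186762, -1.18, 0.1299)–(-1.905, -1.18, 0.1299)  len=1.7182
  (v0,v3,v2) [-+-] → (-1.905, 0.115685, 0.1299)–(-1.905, 1.18, 0.1299)  len=1.0643
  (v5,v1,v4) [++-] → (-0.186762, -1.18, 0.1299)–(1.905, -1.18, 0.1299)  len=2.0918
  (v3,v7,v2) [++-] → (0.186762, 1.18, 0.1299)–(-1.905, 1.18, 0.1299)  len=2.0918
  (v2,v7,v6) [-+-] → (0.186762, 1.18, 0.1299)–(1.905, 1.18, 0.1299)  len=1.7182
  (v6,v5,v4) [-+-] → (1.905, -0.115685, 0.1299)–(1.905, -1.18, 0.1299)  len=1.0643
  (v7,v5,v6) [++-] → (1.905, -0.115685, 0.1299)–(1.905, 1.18, 0.1299)  len=1.2957

Chained into 1 loop(s):
  loop 1: 8 segments, perimeter = 12.3400
Total perimeter = 12.340

loops=1 perimeter=12.340


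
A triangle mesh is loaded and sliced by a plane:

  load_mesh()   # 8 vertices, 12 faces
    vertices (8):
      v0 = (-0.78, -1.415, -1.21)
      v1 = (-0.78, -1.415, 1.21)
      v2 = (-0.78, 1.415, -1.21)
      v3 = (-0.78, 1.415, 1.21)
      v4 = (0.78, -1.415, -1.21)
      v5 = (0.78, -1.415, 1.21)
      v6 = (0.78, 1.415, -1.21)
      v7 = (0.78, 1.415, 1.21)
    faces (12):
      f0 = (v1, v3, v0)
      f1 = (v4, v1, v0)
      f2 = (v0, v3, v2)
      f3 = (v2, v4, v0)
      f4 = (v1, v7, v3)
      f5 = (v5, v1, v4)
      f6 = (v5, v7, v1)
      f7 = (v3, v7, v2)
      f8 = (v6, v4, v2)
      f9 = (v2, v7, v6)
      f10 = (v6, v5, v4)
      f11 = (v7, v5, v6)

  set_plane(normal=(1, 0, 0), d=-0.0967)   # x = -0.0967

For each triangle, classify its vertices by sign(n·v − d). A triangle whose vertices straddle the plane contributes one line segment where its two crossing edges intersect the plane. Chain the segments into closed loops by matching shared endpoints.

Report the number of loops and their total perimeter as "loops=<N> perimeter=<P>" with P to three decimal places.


loops=1 perimeter=10.500

Straddling triangles (8 of 12):
  (v4,v1,v0) [+--] → (-0.0967, -1.415, 0.150009)–(-0.0967, -1.415, -1.21)  len=1.3600
  (v2,v4,v0) [-+-] → (-0.0967, 0.175424, -1.21)–(-0.0967, -1.415, -1.21)  len=1.5904
  (v1,v7,v3) [-+-] → (-0.0967, -0.175424, 1.21)–(-0.0967, 1.415, 1.21)  len=1.5904
  (v5,v1,v4) [+-+] → (-0.0967, -1.415, 1.21)–(-0.0967, -1.415, 0.150009)  len=1.0600
  (v5,v7,v1) [++-] → (-0.0967, -0.175424, 1.21)–(-0.0967, -1.415, 1.21)  len=1.2396
  (v3,v7,v2) [-+-] → (-0.0967, 1.415, 1.21)–(-0.0967, 1.415, -0.150009)  len=1.3600
  (v6,v4,v2) [++-] → (-0.0967, 0.175424, -1.21)–(-0.0967, 1.415, -1.21)  len=1.2396
  (v2,v7,v6) [-++] → (-0.0967, 1.415, -0.150009)–(-0.0967, 1.415, -1.21)  len=1.0600

Chained into 1 loop(s):
  loop 1: 8 segments, perimeter = 10.5000
Total perimeter = 10.500


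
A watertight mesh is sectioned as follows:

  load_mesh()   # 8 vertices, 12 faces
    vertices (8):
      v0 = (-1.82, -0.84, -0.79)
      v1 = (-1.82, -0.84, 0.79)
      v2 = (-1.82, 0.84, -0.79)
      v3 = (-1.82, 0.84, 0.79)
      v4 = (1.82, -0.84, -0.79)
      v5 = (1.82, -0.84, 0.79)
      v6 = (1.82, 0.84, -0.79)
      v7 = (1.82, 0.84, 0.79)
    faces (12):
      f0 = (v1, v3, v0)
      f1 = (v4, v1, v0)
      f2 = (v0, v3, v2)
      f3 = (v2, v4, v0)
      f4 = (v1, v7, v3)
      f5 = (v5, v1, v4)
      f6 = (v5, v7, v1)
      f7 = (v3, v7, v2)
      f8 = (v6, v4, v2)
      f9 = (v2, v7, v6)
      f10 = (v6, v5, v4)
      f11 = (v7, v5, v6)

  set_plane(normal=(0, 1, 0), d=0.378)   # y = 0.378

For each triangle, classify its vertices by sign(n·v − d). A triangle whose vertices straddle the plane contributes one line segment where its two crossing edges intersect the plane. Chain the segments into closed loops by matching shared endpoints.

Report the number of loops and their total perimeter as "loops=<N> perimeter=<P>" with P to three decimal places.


loops=1 perimeter=10.440

Straddling triangles (8 of 12):
  (v1,v3,v0) [-+-] → (-1.82, 0.378, 0.79)–(-1.82, 0.378, 0.3555)  len=0.4345
  (v0,v3,v2) [-++] → (-1.82, 0.378, 0.3555)–(-1.82, 0.378, -0.79)  len=1.1455
  (v2,v4,v0) [+--] → (-0.819, 0.378, -0.79)–(-1.82, 0.378, -0.79)  len=1.0010
  (v1,v7,v3) [-++] → (0.819, 0.378, 0.79)–(-1.82, 0.378, 0.79)  len=2.6390
  (v5,v7,v1) [-+-] → (1.82, 0.378, 0.79)–(0.819, 0.378, 0.79)  len=1.0010
  (v6,v4,v2) [+-+] → (1.82, 0.378, -0.79)–(-0.819, 0.378, -0.79)  len=2.6390
  (v6,v5,v4) [+--] → (1.82, 0.378, -0.3555)–(1.82, 0.378, -0.79)  len=0.4345
  (v7,v5,v6) [+-+] → (1.82, 0.378, 0.79)–(1.82, 0.378, -0.3555)  len=1.1455

Chained into 1 loop(s):
  loop 1: 8 segments, perimeter = 10.4400
Total perimeter = 10.440


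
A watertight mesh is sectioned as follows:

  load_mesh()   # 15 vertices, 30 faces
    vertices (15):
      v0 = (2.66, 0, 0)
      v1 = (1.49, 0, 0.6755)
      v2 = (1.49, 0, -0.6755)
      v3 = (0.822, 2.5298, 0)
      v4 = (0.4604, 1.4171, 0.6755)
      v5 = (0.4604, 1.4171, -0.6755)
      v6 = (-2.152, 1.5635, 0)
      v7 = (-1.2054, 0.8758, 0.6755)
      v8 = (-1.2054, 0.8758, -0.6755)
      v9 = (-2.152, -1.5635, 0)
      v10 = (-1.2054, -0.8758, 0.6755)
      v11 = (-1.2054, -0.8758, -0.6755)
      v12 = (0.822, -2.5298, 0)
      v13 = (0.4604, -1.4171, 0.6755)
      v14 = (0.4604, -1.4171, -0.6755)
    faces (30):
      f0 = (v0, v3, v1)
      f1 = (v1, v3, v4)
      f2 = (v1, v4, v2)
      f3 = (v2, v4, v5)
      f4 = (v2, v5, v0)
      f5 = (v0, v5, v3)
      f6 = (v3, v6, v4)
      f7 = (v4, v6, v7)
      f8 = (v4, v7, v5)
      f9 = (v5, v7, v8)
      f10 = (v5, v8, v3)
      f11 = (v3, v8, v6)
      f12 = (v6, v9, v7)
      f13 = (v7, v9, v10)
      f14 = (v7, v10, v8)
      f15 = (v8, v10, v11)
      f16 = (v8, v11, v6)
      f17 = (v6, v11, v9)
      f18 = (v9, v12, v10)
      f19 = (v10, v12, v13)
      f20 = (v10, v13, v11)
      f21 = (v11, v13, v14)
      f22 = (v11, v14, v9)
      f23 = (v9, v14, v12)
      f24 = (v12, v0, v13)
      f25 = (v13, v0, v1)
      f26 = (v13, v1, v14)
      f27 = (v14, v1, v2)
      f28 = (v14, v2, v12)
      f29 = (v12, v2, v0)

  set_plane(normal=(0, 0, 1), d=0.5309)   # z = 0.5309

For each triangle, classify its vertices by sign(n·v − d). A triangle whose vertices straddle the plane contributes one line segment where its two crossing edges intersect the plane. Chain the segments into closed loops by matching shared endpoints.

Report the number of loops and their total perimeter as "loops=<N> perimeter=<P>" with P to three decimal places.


Straddling triangles (20 of 30):
  (v0,v3,v1) [--+] → (1.34701, 0.541538, 0.5309)–(1.74045, 0, 0.5309)  len=0.6694
  (v1,v3,v4) [+-+] → (1.34701, 0.541538, 0.5309)–(0.537805, 1.65529, 0.5309)  len=1.3767
  (v1,v4,v2) [++-] → (0.5706, 1.26543, 0.5309)–(1.49, 0, 0.5309)  len=1.5642
  (v2,v4,v5) [-+-] → (0.5706, 1.26543, 0.5309)–(0.4604, 1.4171, 0.5309)  len=0.1875
  (v3,v6,v4) [--+] → (-0.0988199, 1.44844, 0.5309)–(0.537805, 1.65529, 0.5309)  len=0.6694
  (v4,v6,v7) [+-+] → (-0.0988199, 1.44844, 0.5309)–(-1.40803, 1.02301, 0.5309)  len=1.3766
  (v4,v7,v5) [++-] → (-1.02711, 0.933736, 0.5309)–(0.4604, 1.4171, 0.5309)  len=1.5641
  (v5,v7,v8) [-+-] → (-1.02711, 0.933736, 0.5309)–(-1.2054, 0.8758, 0.5309)  len=0.1875
  (v6,v9,v7) [--+] → (-1.40803, 0.353635, 0.5309)–(-1.40803, 1.02301, 0.5309)  len=0.6694
  (v7,v9,v10) [+-+] → (-1.40803, 0.353635, 0.5309)–(-1.40803, -1.02301, 0.5309)  len=1.3766
  (v7,v10,v8) [++-] → (-1.2054, -0.688323, 0.5309)–(-1.2054, 0.8758, 0.5309)  len=1.5641
  (v8,v10,v11) [-+-] → (-1.2054, -0.688323, 0.5309)–(-1.2054, -0.8758, 0.5309)  len=0.1875
  (v9,v12,v10) [--+] → (-0.771407, -1.22986, 0.5309)–(-1.40803, -1.02301, 0.5309)  len=0.6694
  (v10,v12,v13) [+-+] → (-0.771407, -1.22986, 0.5309)–(0.537805, -1.65529, 0.5309)  len=1.3766
  (v10,v13,v11) [++-] → (0.282106, -1.35916, 0.5309)–(-1.2054, -0.8758, 0.5309)  len=1.5641
  (v11,v13,v14) [-+-] → (0.282106, -1.35916, 0.5309)–(0.4604, -1.4171, 0.5309)  len=0.1875
  (v12,v0,v13) [--+] → (0.931254, -1.11375, 0.5309)–(0.537805, -1.65529, 0.5309)  len=0.6694
  (v13,v0,v1) [+-+] → (0.931254, -1.11375, 0.5309)–(1.74045, 0, 0.5309)  len=1.3767
  (v13,v1,v14) [++-] → (1.3798, -0.151675, 0.5309)–(0.4604, -1.4171, 0.5309)  len=1.5642
  (v14,v1,v2) [-+-] → (1.3798, -0.151675, 0.5309)–(1.49, 0, 0.5309)  len=0.1875

Chained into 2 loop(s):
  loop 1: 10 segments, perimeter = 10.2301
  loop 2: 10 segments, perimeter = 8.7580
Total perimeter = 18.988

loops=2 perimeter=18.988


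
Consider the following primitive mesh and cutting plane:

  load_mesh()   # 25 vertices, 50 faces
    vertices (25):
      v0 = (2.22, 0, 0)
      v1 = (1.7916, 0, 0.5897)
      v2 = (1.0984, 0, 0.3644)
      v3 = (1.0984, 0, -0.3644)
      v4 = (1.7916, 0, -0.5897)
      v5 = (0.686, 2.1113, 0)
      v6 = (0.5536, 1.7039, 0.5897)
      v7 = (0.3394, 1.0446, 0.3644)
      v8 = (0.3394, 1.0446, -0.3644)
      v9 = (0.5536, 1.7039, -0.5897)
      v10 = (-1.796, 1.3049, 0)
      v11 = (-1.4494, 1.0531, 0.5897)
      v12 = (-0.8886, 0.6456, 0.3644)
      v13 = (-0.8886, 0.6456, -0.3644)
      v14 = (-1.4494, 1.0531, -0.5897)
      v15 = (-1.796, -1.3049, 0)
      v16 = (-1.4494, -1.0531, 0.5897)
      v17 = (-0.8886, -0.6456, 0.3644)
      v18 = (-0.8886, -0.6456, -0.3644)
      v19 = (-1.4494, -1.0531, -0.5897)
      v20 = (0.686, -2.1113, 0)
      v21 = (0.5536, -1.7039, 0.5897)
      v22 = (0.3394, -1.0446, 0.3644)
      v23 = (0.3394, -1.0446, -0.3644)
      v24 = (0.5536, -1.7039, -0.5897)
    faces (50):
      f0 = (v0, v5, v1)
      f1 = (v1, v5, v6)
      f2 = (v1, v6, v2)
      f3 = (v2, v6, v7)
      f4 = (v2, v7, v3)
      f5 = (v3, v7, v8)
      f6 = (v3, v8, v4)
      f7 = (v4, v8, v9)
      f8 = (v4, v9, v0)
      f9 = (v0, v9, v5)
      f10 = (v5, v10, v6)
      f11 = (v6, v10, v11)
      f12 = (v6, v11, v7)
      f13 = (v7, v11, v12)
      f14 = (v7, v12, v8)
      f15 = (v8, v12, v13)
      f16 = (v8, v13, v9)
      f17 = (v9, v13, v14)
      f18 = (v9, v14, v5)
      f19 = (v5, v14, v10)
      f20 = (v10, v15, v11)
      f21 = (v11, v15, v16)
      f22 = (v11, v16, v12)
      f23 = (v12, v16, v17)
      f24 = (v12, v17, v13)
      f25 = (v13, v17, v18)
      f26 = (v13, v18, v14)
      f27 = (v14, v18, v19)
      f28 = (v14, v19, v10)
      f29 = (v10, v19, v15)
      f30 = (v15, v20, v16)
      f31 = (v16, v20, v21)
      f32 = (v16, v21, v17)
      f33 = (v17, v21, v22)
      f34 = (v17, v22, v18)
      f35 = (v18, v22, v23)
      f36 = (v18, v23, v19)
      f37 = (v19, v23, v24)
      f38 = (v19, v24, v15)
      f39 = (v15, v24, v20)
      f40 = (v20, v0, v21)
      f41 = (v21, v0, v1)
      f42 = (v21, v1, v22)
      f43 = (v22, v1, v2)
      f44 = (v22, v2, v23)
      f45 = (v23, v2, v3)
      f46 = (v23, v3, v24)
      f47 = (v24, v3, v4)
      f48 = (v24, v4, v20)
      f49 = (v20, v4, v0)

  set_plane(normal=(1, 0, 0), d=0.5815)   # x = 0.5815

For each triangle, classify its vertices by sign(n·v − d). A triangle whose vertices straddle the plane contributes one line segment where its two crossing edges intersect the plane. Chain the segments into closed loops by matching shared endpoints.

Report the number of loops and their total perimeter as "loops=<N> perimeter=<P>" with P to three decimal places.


Straddling triangles (24 of 50):
  (v1,v5,v6) [++-] → (0.5815, 1.78975, 0.465435)–(0.5815, 1.6655, 0.5897)  len=0.1757
  (v1,v6,v2) [+-+] → (0.5815, 1.6655, 0.5897)–(0.5815, 1.61664, 0.578162)  len=0.0502
  (v2,v6,v7) [+--] → (0.5815, 1.61664, 0.578162)–(0.5815, 0.711402, 0.3644)  len=0.9301
  (v2,v7,v3) [+-+] → (0.5815, 0.711402, 0.3644)–(0.5815, 0.711402, 0.131933)  len=0.2325
  (v3,v7,v8) [+--] → (0.5815, 0.711402, 0.131933)–(0.5815, 0.711402, -0.3644)  len=0.4963
  (v3,v8,v4) [+-+] → (0.5815, 0.711402, -0.3644)–(0.5815, 0.870452, -0.40196)  len=0.1634
  (v4,v8,v9) [+--] → (0.5815, 0.870452, -0.40196)–(0.5815, 1.6655, -0.5897)  len=0.8169
  (v4,v9,v0) [+-+] → (0.5815, 1.6655, -0.5897)–(0.5815, 1.67537, -0.579827)  len=0.0140
  (v0,v9,v5) [+-+] → (0.5815, 1.67537, -0.579827)–(0.5815, 1.78975, -0.465435)  len=0.1618
  (v5,v10,v6) [+--] → (0.5815, 2.07735, 0)–(0.5815, 1.78975, 0.465435)  len=0.5471
  (v9,v14,v5) [--+] → (0.5815, 2.05951, -0.0288581)–(0.5815, 1.78975, -0.465435)  len=0.5132
  (v5,v14,v10) [+--] → (0.5815, 2.05951, -0.0288581)–(0.5815, 2.07735, 0)  len=0.0339
  (v15,v20,v16) [-+-] → (0.5815, -2.07735, 0)–(0.5815, -2.05951, 0.0288581)  len=0.0339
  (v16,v20,v21) [-+-] → (0.5815, -2.05951, 0.0288581)–(0.5815, -1.78975, 0.465435)  len=0.5132
  (v15,v24,v20) [--+] → (0.5815, -1.78975, -0.465435)–(0.5815, -2.07735, 0)  len=0.5471
  (v20,v0,v21) [++-] → (0.5815, -1.67537, 0.579827)–(0.5815, -1.78975, 0.465435)  len=0.1618
  (v21,v0,v1) [-++] → (0.5815, -1.67537, 0.579827)–(0.5815, -1.6655, 0.5897)  len=0.0140
  (v21,v1,v22) [-+-] → (0.5815, -1.6655, 0.5897)–(0.5815, -0.870452, 0.40196)  len=0.8169
  (v22,v1,v2) [-++] → (0.5815, -0.870452, 0.40196)–(0.5815, -0.711402, 0.3644)  len=0.1634
  (v22,v2,v23) [-+-] → (0.5815, -0.711402, 0.3644)–(0.5815, -0.711402, -0.131933)  len=0.4963
  (v23,v2,v3) [-++] → (0.5815, -0.711402, -0.131933)–(0.5815, -0.711402, -0.3644)  len=0.2325
  (v23,v3,v24) [-+-] → (0.5815, -0.711402, -0.3644)–(0.5815, -1.61664, -0.578162)  len=0.9301
  (v24,v3,v4) [-++] → (0.5815, -1.61664, -0.578162)–(0.5815, -1.6655, -0.5897)  len=0.0502
  (v24,v4,v20) [-++] → (0.5815, -1.6655, -0.5897)–(0.5815, -1.78975, -0.465435)  len=0.1757

Chained into 2 loop(s):
  loop 1: 12 segments, perimeter = 4.1352
  loop 2: 12 segments, perimeter = 4.1352
Total perimeter = 8.270

loops=2 perimeter=8.270


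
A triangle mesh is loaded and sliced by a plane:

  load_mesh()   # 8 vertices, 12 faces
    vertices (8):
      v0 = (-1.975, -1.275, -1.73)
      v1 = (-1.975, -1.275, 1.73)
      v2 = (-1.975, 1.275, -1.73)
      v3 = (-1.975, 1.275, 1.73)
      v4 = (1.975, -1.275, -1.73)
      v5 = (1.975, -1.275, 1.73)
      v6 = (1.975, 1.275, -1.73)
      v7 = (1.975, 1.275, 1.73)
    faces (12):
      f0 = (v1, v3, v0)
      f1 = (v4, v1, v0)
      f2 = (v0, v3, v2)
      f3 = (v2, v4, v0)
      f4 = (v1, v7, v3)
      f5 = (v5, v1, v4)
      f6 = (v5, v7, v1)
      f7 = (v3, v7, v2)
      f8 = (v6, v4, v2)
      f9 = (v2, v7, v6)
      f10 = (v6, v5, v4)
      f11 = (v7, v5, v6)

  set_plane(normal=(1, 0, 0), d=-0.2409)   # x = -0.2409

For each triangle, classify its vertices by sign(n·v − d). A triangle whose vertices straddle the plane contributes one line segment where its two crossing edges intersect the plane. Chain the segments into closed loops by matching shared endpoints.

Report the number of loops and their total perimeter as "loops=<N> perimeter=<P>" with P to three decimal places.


loops=1 perimeter=12.020

Straddling triangles (8 of 12):
  (v4,v1,v0) [+--] → (-0.2409, -1.275, 0.211016)–(-0.2409, -1.275, -1.73)  len=1.9410
  (v2,v4,v0) [-+-] → (-0.2409, 0.155518, -1.73)–(-0.2409, -1.275, -1.73)  len=1.4305
  (v1,v7,v3) [-+-] → (-0.2409, -0.155518, 1.73)–(-0.2409, 1.275, 1.73)  len=1.4305
  (v5,v1,v4) [+-+] → (-0.2409, -1.275, 1.73)–(-0.2409, -1.275, 0.211016)  len=1.5190
  (v5,v7,v1) [++-] → (-0.2409, -0.155518, 1.73)–(-0.2409, -1.275, 1.73)  len=1.1195
  (v3,v7,v2) [-+-] → (-0.2409, 1.275, 1.73)–(-0.2409, 1.275, -0.211016)  len=1.9410
  (v6,v4,v2) [++-] → (-0.2409, 0.155518, -1.73)–(-0.2409, 1.275, -1.73)  len=1.1195
  (v2,v7,v6) [-++] → (-0.2409, 1.275, -0.211016)–(-0.2409, 1.275, -1.73)  len=1.5190

Chained into 1 loop(s):
  loop 1: 8 segments, perimeter = 12.0200
Total perimeter = 12.020


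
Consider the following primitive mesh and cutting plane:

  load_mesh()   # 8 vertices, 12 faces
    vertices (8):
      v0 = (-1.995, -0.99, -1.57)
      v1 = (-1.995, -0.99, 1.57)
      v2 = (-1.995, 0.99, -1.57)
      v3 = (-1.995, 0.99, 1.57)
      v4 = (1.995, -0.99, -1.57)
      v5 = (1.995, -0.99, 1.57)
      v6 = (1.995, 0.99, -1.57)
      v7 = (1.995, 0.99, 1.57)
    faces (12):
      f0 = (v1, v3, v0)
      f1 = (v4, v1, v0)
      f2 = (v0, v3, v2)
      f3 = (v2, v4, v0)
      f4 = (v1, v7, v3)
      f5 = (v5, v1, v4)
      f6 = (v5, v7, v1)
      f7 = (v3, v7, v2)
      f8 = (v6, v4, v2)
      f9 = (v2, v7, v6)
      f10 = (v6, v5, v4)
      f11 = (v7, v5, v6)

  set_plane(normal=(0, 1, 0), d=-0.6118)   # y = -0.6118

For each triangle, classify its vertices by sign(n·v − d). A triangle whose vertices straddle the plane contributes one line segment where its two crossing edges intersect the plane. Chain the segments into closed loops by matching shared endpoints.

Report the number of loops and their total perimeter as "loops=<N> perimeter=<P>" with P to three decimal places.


loops=1 perimeter=14.260

Straddling triangles (8 of 12):
  (v1,v3,v0) [-+-] → (-1.995, -0.6118, 1.57)–(-1.995, -0.6118, -0.970228)  len=2.5402
  (v0,v3,v2) [-++] → (-1.995, -0.6118, -0.970228)–(-1.995, -0.6118, -1.57)  len=0.5998
  (v2,v4,v0) [+--] → (1.23287, -0.6118, -1.57)–(-1.995, -0.6118, -1.57)  len=3.2279
  (v1,v7,v3) [-++] → (-1.23287, -0.6118, 1.57)–(-1.995, -0.6118, 1.57)  len=0.7621
  (v5,v7,v1) [-+-] → (1.995, -0.6118, 1.57)–(-1.23287, -0.6118, 1.57)  len=3.2279
  (v6,v4,v2) [+-+] → (1.995, -0.6118, -1.57)–(1.23287, -0.6118, -1.57)  len=0.7621
  (v6,v5,v4) [+--] → (1.995, -0.6118, 0.970228)–(1.995, -0.6118, -1.57)  len=2.5402
  (v7,v5,v6) [+-+] → (1.995, -0.6118, 1.57)–(1.995, -0.6118, 0.970228)  len=0.5998

Chained into 1 loop(s):
  loop 1: 8 segments, perimeter = 14.2600
Total perimeter = 14.260


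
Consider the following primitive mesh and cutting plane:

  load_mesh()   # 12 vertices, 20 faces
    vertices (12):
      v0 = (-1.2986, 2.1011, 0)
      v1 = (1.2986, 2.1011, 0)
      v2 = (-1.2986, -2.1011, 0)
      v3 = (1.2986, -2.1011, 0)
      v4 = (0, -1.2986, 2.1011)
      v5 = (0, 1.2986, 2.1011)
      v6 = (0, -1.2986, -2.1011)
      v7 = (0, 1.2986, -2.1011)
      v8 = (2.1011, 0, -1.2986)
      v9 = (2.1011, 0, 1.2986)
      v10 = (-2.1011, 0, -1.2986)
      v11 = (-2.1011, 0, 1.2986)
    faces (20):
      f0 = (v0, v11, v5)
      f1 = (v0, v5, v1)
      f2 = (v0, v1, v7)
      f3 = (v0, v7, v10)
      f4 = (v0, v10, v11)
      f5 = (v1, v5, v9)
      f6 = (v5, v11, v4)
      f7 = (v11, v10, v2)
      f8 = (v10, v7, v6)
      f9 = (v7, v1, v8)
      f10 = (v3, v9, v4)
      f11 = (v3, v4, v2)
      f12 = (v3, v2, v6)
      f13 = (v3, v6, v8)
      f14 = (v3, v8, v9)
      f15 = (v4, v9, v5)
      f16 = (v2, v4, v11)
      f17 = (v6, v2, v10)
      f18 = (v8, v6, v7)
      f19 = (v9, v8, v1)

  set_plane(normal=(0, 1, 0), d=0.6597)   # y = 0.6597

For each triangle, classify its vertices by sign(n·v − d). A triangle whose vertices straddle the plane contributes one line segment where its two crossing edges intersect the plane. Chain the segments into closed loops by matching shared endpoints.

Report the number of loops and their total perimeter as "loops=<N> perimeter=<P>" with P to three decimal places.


loops=1 perimeter=12.602

Straddling triangles (10 of 20):
  (v0,v11,v5) [+-+] → (-1.84913, 0.6597, 0.890868)–(-1.03372, 0.6597, 1.70628)  len=1.1532
  (v0,v7,v10) [++-] → (-1.03372, 0.6597, -1.70628)–(-1.84913, 0.6597, -0.890868)  len=1.1532
  (v0,v10,v11) [+--] → (-1.84913, 0.6597, -0.890868)–(-1.84913, 0.6597, 0.890868)  len=1.7817
  (v1,v5,v9) [++-] → (1.03372, 0.6597, 1.70628)–(1.84913, 0.6597, 0.890868)  len=1.1532
  (v5,v11,v4) [+--] → (-1.03372, 0.6597, 1.70628)–(0, 0.6597, 2.1011)  len=1.1066
  (v10,v7,v6) [-+-] → (-1.03372, 0.6597, -1.70628)–(0, 0.6597, -2.1011)  len=1.1066
  (v7,v1,v8) [++-] → (1.84913, 0.6597, -0.890868)–(1.03372, 0.6597, -1.70628)  len=1.1532
  (v4,v9,v5) [--+] → (1.03372, 0.6597, 1.70628)–(0, 0.6597, 2.1011)  len=1.1066
  (v8,v6,v7) [--+] → (0, 0.6597, -2.1011)–(1.03372, 0.6597, -1.70628)  len=1.1066
  (v9,v8,v1) [--+] → (1.84913, 0.6597, -0.890868)–(1.84913, 0.6597, 0.890868)  len=1.7817

Chained into 1 loop(s):
  loop 1: 10 segments, perimeter = 12.6024
Total perimeter = 12.602
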